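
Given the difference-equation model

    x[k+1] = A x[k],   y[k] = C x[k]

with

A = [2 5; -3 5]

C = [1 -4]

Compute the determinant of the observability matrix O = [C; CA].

41

CA = [[14, -15]]
Observability matrix O = [C; CA] = [[1, -4], [14, -15]]
det(O) = 1·(-15) - (-4)·14 = -15 - (-56) = 41
Since det(O) ≠ 0, rank(O) = 2 and the system is completely observable.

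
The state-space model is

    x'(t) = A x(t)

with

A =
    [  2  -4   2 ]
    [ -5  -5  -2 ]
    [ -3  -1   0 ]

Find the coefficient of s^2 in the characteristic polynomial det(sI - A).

3

Expand det(sI - A) for the 3×3 matrix.
p(s) = s^3 + 3s^2 - 26s + 48.
(Check: constant term = det(-A) = (-1)^3 det A = 48; coefficient of s^2 = -tr A = 3.)
The coefficient of s^2 is 3.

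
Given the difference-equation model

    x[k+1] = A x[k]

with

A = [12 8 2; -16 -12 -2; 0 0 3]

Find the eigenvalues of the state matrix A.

det(zI - A) = z^3 - (tr A)z^2 + (M11 + M22 + M33)z - det A, where Mii is the 2×2 principal minor of A obtained by deleting row i and column i.
tr A = 12 + (-12) + 3 = 3; M11 = (-12)·3 - (-2)·0 = -36 - 0 = -36; M22 = 12·3 - 2·0 = 36 - 0 = 36; M33 = 12·(-12) - 8·(-16) = -144 - (-128) = -16; sum of minors = -16.
det A = 12·((-12)·3 - (-2)·0) - 8·((-16)·3 - (-2)·0) + 2·((-16)·0 - (-12)·0) = 12·(-36) - 8·(-48) + 2·0 = -48.
So p(z) = det(zI - A) = z^3 - 3z^2 - 16z + 48.
Rational-root test: any integer root divides 48. Testing small divisors, z = 3 works: p(3) = 27 + (-27) + (-48) + 48 = 0, so (z - 3) is a factor.
Dividing, p(z) = (z - 3)(z^2 - 16).
Factor z^2 - 16: two numbers with sum 0 and product -16 are 4 and -4, so z^2 - 16 = (z - 4)(z + 4).
Hence p(z) = (z - 4) (z - 3) (z + 4), with roots -4, 3, 4.

-4, 3, 4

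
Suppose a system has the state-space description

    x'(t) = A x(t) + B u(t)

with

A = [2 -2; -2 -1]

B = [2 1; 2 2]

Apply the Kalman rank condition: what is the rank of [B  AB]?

2

AB = [[0, -2], [-6, -4]]
Controllability matrix C = [B  AB] = [[2, 1, 0, -2], [2, 2, -6, -4]]
Take the 2×2 submatrix of C formed by columns 1, 2: [[2, 1], [2, 2]]. Its determinant is 2·2 - 1·2 = 4 - 2 = 2 ≠ 0.
So rank(C) ≥ 2; since C has 2 rows, rank(C) = 2.
rank(C) = 2 = n, so the pair (A, B) is completely controllable.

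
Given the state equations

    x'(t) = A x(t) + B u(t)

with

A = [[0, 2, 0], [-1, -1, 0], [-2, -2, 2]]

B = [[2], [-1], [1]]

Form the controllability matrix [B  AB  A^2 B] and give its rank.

AB = [[-2], [-1], [0]]
A^2B = [[-2], [3], [6]]
Controllability matrix C = [B  AB  A^2B] = [[2, -2, -2], [-1, -1, 3], [1, 0, 6]]
det(C) = 2·((-1)·6 - 3·0) - (-2)·((-1)·6 - 3·1) + (-2)·((-1)·0 - (-1)·1) = 2·(-6) - (-2)·(-9) + (-2)·1 = -32 ≠ 0, so rank(C) = 3.
rank(C) = 3 = n, so the pair (A, B) is completely controllable.

3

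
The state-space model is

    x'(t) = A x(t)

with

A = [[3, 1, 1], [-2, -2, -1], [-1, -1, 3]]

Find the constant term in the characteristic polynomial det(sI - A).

14

Expand det(sI - A) for the 3×3 matrix.
p(s) = s^3 - 4s^2 - s + 14.
(Check: constant term = det(-A) = (-1)^3 det A = 14; coefficient of s^2 = -tr A = -4.)
The constant term is 14.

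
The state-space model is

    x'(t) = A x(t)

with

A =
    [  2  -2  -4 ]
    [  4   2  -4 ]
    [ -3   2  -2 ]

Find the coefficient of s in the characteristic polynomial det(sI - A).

Expand det(sI - A) for the 3×3 matrix.
p(s) = s^3 - 2s^2 + 88.
(Check: constant term = det(-A) = (-1)^3 det A = 88; coefficient of s^2 = -tr A = -2.)
The coefficient of s is 0.

0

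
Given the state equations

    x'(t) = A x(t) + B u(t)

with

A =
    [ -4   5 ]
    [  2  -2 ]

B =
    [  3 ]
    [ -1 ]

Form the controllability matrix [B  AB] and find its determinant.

7

AB = [[-17], [8]]
Controllability matrix C = [B  AB] = [[3, -17], [-1, 8]]
det(C) = 3·8 - (-17)·(-1) = 24 - 17 = 7
Since det(C) ≠ 0, rank(C) = 2 and the system is completely controllable.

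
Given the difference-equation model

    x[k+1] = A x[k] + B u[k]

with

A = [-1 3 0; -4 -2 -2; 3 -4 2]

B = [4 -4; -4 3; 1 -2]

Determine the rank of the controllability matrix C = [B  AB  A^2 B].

3

AB = [[-16, 13], [-10, 14], [30, -28]]
A^2B = [[-14, 29], [24, -24], [52, -73]]
Controllability matrix C = [B  AB  A^2B] = [[4, -4, -16, 13, -14, 29], [-4, 3, -10, 14, 24, -24], [1, -2, 30, -28, 52, -73]]
Take the 3×3 submatrix of C formed by columns 1, 2, 3: [[4, -4, -16], [-4, 3, -10], [1, -2, 30]]. Its determinant is 4·(3·30 - (-10)·(-2)) - (-4)·((-4)·30 - (-10)·1) + (-16)·((-4)·(-2) - 3·1) = 4·70 - (-4)·(-110) + (-16)·5 = -240 ≠ 0.
So rank(C) ≥ 3; since C has 3 rows, rank(C) = 3.
rank(C) = 3 = n, so the pair (A, B) is completely controllable.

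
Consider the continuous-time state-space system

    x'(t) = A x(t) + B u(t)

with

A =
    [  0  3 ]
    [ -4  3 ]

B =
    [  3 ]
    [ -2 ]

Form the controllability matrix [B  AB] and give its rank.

AB = [[-6], [-18]]
Controllability matrix C = [B  AB] = [[3, -6], [-2, -18]]
det(C) = 3·(-18) - (-6)·(-2) = -54 - 12 = -66 ≠ 0, so rank(C) = 2.
rank(C) = 2 = n, so the pair (A, B) is completely controllable.

2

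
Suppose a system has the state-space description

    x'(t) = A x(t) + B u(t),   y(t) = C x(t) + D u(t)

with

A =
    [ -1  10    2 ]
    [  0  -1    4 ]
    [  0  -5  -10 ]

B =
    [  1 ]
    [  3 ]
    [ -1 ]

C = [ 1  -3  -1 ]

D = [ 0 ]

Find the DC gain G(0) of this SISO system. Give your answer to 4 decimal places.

G(0) = C(-A)^{-1}B + D = -C A^{-1} B + D.
det A = -30, so A^{-1} = (1/-30)·adj(A) = [[-1, -3, -7/5], [0, -1/3, -2/15], [0, 1/6, -1/30]]
A^{-1} B = [-43/5, -13/15, 8/15]^T
C A^{-1} B = -98/15
G(0) = D - C A^{-1} B = 0 - (-98/15) = 98/15 ≈ 6.5333

6.5333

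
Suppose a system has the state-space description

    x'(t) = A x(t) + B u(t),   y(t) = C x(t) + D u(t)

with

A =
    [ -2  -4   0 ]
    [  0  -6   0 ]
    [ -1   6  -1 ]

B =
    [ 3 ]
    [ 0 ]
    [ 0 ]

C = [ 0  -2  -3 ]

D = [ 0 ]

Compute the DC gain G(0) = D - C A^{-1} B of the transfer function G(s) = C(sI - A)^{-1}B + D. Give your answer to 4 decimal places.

4.5000

G(0) = C(-A)^{-1}B + D = -C A^{-1} B + D.
det A = -12, so A^{-1} = (1/-12)·adj(A) = [[-1/2, 1/3, 0], [0, -1/6, 0], [1/2, -4/3, -1]]
A^{-1} B = [-3/2, 0, 3/2]^T
C A^{-1} B = -9/2
G(0) = D - C A^{-1} B = 0 - (-9/2) = 9/2 ≈ 4.5000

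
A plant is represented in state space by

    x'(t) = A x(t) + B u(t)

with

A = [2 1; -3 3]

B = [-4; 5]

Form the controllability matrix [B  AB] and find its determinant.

-93

AB = [[-3], [27]]
Controllability matrix C = [B  AB] = [[-4, -3], [5, 27]]
det(C) = (-4)·27 - (-3)·5 = -108 - (-15) = -93
Since det(C) ≠ 0, rank(C) = 2 and the system is completely controllable.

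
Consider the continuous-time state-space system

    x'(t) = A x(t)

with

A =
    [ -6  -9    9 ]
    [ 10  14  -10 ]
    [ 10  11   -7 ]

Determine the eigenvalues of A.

-6, 3, 4

det(sI - A) = s^3 - (tr A)s^2 + (M11 + M22 + M33)s - det A, where Mii is the 2×2 principal minor of A obtained by deleting row i and column i.
tr A = (-6) + 14 + (-7) = 1; M11 = 14·(-7) - (-10)·11 = -98 - (-110) = 12; M22 = (-6)·(-7) - 9·10 = 42 - 90 = -48; M33 = (-6)·14 - (-9)·10 = -84 - (-90) = 6; sum of minors = -30.
det A = (-6)·(14·(-7) - (-10)·11) - (-9)·(10·(-7) - (-10)·10) + 9·(10·11 - 14·10) = (-6)·12 - (-9)·30 + 9·(-30) = -72.
So p(s) = det(sI - A) = s^3 - s^2 - 30s + 72.
Rational-root test: any integer root divides 72. Testing small divisors, s = 3 works: p(3) = 27 + (-9) + (-90) + 72 = 0, so (s - 3) is a factor.
Dividing, p(s) = (s - 3)(s^2 + 2s - 24).
Factor s^2 + 2s - 24: two numbers with sum -2 and product -24 are 4 and -6, so s^2 + 2s - 24 = (s - 4)(s + 6).
Hence p(s) = (s - 4) (s - 3) (s + 6), with roots -6, 3, 4.
At least one eigenvalue has non-negative real part, so the system is not asymptotically stable.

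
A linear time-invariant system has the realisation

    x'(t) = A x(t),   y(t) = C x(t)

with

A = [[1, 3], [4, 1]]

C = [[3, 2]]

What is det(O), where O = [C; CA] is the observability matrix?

CA = [[11, 11]]
Observability matrix O = [C; CA] = [[3, 2], [11, 11]]
det(O) = 3·11 - 2·11 = 33 - 22 = 11
Since det(O) ≠ 0, rank(O) = 2 and the system is completely observable.

11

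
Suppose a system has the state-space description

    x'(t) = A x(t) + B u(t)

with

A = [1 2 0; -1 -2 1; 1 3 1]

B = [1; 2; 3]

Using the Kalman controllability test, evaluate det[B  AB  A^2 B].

AB = [[5], [-2], [10]]
A^2B = [[1], [9], [9]]
Controllability matrix C = [B  AB  A^2B] = [[1, 5, 1], [2, -2, 9], [3, 10, 9]]
Expanding along the first row, det(C) = 1·((-2)·9 - 9·10) - 5·(2·9 - 9·3) + 1·(2·10 - (-2)·3) = 1·(-108) - 5·(-9) + 1·26 = -37
Since det(C) ≠ 0, rank(C) = 3 and the system is completely controllable.

-37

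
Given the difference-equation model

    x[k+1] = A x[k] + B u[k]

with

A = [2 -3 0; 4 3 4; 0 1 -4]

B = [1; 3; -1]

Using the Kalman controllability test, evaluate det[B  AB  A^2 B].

-1800

AB = [[-7], [9], [7]]
A^2B = [[-41], [27], [-19]]
Controllability matrix C = [B  AB  A^2B] = [[1, -7, -41], [3, 9, 27], [-1, 7, -19]]
Expanding along the first row, det(C) = 1·(9·(-19) - 27·7) - (-7)·(3·(-19) - 27·(-1)) + (-41)·(3·7 - 9·(-1)) = 1·(-360) - (-7)·(-30) + (-41)·30 = -1800
Since det(C) ≠ 0, rank(C) = 3 and the system is completely controllable.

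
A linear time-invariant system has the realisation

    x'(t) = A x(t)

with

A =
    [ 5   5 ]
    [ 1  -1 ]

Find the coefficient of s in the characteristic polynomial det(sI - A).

-4

For a 2×2 matrix, det(sI - A) = s^2 - (tr A)s + det A.
tr A = 4, det A = -10.
So p(s) = s^2 - 4s - 10.
The coefficient of s is -4.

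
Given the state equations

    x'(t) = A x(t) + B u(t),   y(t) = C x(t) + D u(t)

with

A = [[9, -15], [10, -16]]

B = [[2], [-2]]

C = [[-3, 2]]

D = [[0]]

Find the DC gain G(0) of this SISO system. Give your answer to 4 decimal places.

G(0) = C(-A)^{-1}B + D = -C A^{-1} B + D.
det A = 6, so A^{-1} = (1/6)·adj(A) = [[-8/3, 5/2], [-5/3, 3/2]]
A^{-1} B = [-31/3, -19/3]^T
C A^{-1} B = 55/3
G(0) = D - C A^{-1} B = 0 - (55/3) = -55/3 ≈ -18.3333

-18.3333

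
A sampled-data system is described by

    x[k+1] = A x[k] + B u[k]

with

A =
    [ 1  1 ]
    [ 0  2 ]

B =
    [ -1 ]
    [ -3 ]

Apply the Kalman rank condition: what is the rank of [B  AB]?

2

AB = [[-4], [-6]]
Controllability matrix C = [B  AB] = [[-1, -4], [-3, -6]]
det(C) = (-1)·(-6) - (-4)·(-3) = 6 - 12 = -6 ≠ 0, so rank(C) = 2.
rank(C) = 2 = n, so the pair (A, B) is completely controllable.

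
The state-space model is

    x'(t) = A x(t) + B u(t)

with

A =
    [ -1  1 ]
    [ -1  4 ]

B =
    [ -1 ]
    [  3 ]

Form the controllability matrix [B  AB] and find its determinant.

AB = [[4], [13]]
Controllability matrix C = [B  AB] = [[-1, 4], [3, 13]]
det(C) = (-1)·13 - 4·3 = -13 - 12 = -25
Since det(C) ≠ 0, rank(C) = 2 and the system is completely controllable.

-25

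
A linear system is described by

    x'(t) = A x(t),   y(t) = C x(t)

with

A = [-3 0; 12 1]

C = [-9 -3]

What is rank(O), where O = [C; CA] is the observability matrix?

CA = [[-9, -3]]
Observability matrix O = [C; CA] = [[-9, -3], [-9, -3]]
Every row of O is a scalar multiple of row 1 = [-9, -3] (multipliers 1, 1), so the rows span a one-dimensional space.
O ≠ 0, hence rank(O) = 1.
rank(O) = 1 < n = 2, so the pair (A, C) is not completely observable.

1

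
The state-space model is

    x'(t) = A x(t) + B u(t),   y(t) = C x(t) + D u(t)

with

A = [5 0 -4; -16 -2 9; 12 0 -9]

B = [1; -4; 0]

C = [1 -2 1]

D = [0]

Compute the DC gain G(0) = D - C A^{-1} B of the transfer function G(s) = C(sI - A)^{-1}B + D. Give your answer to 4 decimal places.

G(0) = C(-A)^{-1}B + D = -C A^{-1} B + D.
det A = -6, so A^{-1} = (1/-6)·adj(A) = [[-3, 0, 4/3], [6, -1/2, -19/6], [-4, 0, 5/3]]
A^{-1} B = [-3, 8, -4]^T
C A^{-1} B = -23
G(0) = D - C A^{-1} B = 0 - (-23) = 23

23.0000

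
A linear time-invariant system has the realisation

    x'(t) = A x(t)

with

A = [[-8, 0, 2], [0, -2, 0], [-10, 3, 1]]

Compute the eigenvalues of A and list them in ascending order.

det(sI - A) = s^3 - (tr A)s^2 + (M11 + M22 + M33)s - det A, where Mii is the 2×2 principal minor of A obtained by deleting row i and column i.
tr A = (-8) + (-2) + 1 = -9; M11 = (-2)·1 - 0·3 = -2 - 0 = -2; M22 = (-8)·1 - 2·(-10) = -8 - (-20) = 12; M33 = (-8)·(-2) - 0·0 = 16 - 0 = 16; sum of minors = 26.
det A = (-8)·((-2)·1 - 0·3) - 0·(0·1 - 0·(-10)) + 2·(0·3 - (-2)·(-10)) = (-8)·(-2) - 0·0 + 2·(-20) = -24.
So p(s) = det(sI - A) = s^3 + 9s^2 + 26s + 24.
Rational-root test: any integer root divides 24. Testing small divisors, s = -2 works: p(-2) = -8 + 36 + (-52) + 24 = 0, so (s + 2) is a factor.
Dividing, p(s) = (s + 2)(s^2 + 7s + 12).
Factor s^2 + 7s + 12: two numbers with sum -7 and product 12 are -3 and -4, so s^2 + 7s + 12 = (s + 3)(s + 4).
Hence p(s) = (s + 2) (s + 3) (s + 4), with roots -4, -3, -2.
All eigenvalues have negative real part, so the system is asymptotically stable.

-4, -3, -2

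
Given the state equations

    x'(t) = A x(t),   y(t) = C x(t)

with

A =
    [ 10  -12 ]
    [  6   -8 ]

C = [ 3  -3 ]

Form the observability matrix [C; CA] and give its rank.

1

CA = [[12, -12]]
Observability matrix O = [C; CA] = [[3, -3], [12, -12]]
Every row of O is a scalar multiple of row 1 = [3, -3] (multipliers 1, 4), so the rows span a one-dimensional space.
O ≠ 0, hence rank(O) = 1.
rank(O) = 1 < n = 2, so the pair (A, C) is not completely observable.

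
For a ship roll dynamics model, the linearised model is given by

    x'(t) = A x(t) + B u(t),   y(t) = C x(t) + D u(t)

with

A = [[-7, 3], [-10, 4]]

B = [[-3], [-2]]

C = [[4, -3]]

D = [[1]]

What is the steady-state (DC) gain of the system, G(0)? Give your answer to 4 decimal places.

-11.0000

G(0) = C(-A)^{-1}B + D = -C A^{-1} B + D.
det A = 2, so A^{-1} = (1/2)·adj(A) = [[2, -3/2], [5, -7/2]]
A^{-1} B = [-3, -8]^T
C A^{-1} B = 12
G(0) = D - C A^{-1} B = 1 - (12) = -11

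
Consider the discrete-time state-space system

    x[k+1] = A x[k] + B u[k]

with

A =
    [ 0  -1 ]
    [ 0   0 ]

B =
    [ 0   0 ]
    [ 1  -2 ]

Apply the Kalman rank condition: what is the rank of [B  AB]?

AB = [[-1, 2], [0, 0]]
Controllability matrix C = [B  AB] = [[0, 0, -1, 2], [1, -2, 0, 0]]
Take the 2×2 submatrix of C formed by columns 1, 3: [[0, -1], [1, 0]]. Its determinant is 0·0 - (-1)·1 = 0 - (-1) = 1 ≠ 0.
So rank(C) ≥ 2; since C has 2 rows, rank(C) = 2.
rank(C) = 2 = n, so the pair (A, B) is completely controllable.

2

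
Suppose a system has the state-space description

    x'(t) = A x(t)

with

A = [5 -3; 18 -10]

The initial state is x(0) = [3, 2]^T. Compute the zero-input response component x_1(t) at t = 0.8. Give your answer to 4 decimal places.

det(sI - A) = s^2 - (tr A)s + det A, with tr A = 5 + (-10) = -5 and det A = 5·(-10) - (-3)·18 = -50 - (-54) = 4.
So p(s) = det(sI - A) = s^2 + 5s + 4.
Factor s^2 + 5s + 4: two numbers with sum -5 and product 4 are -1 and -4, so s^2 + 5s + 4 = (s + 1)(s + 4).
Hence p(s) = (s + 1) (s + 4), with roots -4, -1.
The eigenvalues -4, -1 are distinct and real, so A is diagonalisable and x(t) = e^{At} x(0) = V diag(e^{λ_i t}) V^{-1} x(0), where the columns of V are the eigenvectors.
λ = -4: A - (-4)I = [[9, -3], [18, -6]]. Row 1 gives 9·v1 + (-3)·v2 = 0, so take v_1 = [1, 3]^T.
λ = -1: A - (-1)I = [[6, -3], [18, -9]]. Row 1 gives 6·v1 + (-3)·v2 = 0, so take v_2 = [-1, -2]^T.
V = [v_1 v_2] = [[1, -1], [3, -2]] has det V = 1, so V^{-1} = adj(V)/det V = [[-2, 1], [-3, 1]].
Modal coordinates z(0) = V^{-1} x(0): (-2)·3 + 1·2 = -4; (-3)·3 + 1·2 = -7; so z(0) = [-4, -7]^T.
x_1(t) = Σ_i (v_i)_1 · z_i(0) · e^{λ_i t} (row 1 of V times the modal terms).
x_1(0.8) = 1·(-4)·e^{-4·0.8} + (-1)·(-7)·e^{-1·0.8} = (-4)·0.040762 + 7·0.449329 = 2.9823.

2.9823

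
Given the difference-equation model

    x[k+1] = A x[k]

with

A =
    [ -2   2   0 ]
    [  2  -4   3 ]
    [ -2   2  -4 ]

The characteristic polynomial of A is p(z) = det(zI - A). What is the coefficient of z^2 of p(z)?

10

Expand det(zI - A) for the 3×3 matrix.
p(z) = z^3 + 10z^2 + 22z + 16.
(Check: constant term = det(-A) = (-1)^3 det A = 16; coefficient of z^2 = -tr A = 10.)
The coefficient of z^2 is 10.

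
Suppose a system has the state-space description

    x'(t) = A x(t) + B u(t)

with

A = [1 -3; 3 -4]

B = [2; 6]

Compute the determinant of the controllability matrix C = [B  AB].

60

AB = [[-16], [-18]]
Controllability matrix C = [B  AB] = [[2, -16], [6, -18]]
det(C) = 2·(-18) - (-16)·6 = -36 - (-96) = 60
Since det(C) ≠ 0, rank(C) = 2 and the system is completely controllable.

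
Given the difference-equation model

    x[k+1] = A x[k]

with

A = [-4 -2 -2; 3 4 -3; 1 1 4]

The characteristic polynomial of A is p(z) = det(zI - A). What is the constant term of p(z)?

44

Expand det(zI - A) for the 3×3 matrix.
p(z) = z^3 - 4z^2 - 5z + 44.
(Check: constant term = det(-A) = (-1)^3 det A = 44; coefficient of z^2 = -tr A = -4.)
The constant term is 44.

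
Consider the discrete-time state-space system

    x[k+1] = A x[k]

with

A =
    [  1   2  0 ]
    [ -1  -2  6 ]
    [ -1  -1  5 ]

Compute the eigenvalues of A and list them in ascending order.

-1, 2, 3

det(zI - A) = z^3 - (tr A)z^2 + (M11 + M22 + M33)z - det A, where Mii is the 2×2 principal minor of A obtained by deleting row i and column i.
tr A = 1 + (-2) + 5 = 4; M11 = (-2)·5 - 6·(-1) = -10 - (-6) = -4; M22 = 1·5 - 0·(-1) = 5 - 0 = 5; M33 = 1·(-2) - 2·(-1) = -2 - (-2) = 0; sum of minors = 1.
det A = 1·((-2)·5 - 6·(-1)) - 2·((-1)·5 - 6·(-1)) + 0·((-1)·(-1) - (-2)·(-1)) = 1·(-4) - 2·1 + 0·(-1) = -6.
So p(z) = det(zI - A) = z^3 - 4z^2 + z + 6.
Rational-root test: any integer root divides 6. Testing small divisors, z = -1 works: p(-1) = -1 + (-4) + (-1) + 6 = 0, so (z + 1) is a factor.
Dividing, p(z) = (z + 1)(z^2 - 5z + 6).
Factor z^2 - 5z + 6: two numbers with sum 5 and product 6 are 3 and 2, so z^2 - 5z + 6 = (z - 3)(z - 2).
Hence p(z) = (z - 3) (z - 2) (z + 1), with roots -1, 2, 3.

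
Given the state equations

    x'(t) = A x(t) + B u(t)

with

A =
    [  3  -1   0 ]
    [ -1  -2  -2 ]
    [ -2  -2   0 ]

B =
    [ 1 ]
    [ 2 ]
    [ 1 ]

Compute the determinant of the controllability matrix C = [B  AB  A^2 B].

17

AB = [[1], [-7], [-6]]
A^2B = [[10], [25], [12]]
Controllability matrix C = [B  AB  A^2B] = [[1, 1, 10], [2, -7, 25], [1, -6, 12]]
Expanding along the first row, det(C) = 1·((-7)·12 - 25·(-6)) - 1·(2·12 - 25·1) + 10·(2·(-6) - (-7)·1) = 1·66 - 1·(-1) + 10·(-5) = 17
Since det(C) ≠ 0, rank(C) = 3 and the system is completely controllable.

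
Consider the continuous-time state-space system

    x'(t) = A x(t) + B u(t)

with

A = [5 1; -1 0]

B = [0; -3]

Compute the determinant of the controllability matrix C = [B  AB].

AB = [[-3], [0]]
Controllability matrix C = [B  AB] = [[0, -3], [-3, 0]]
det(C) = 0·0 - (-3)·(-3) = 0 - 9 = -9
Since det(C) ≠ 0, rank(C) = 2 and the system is completely controllable.

-9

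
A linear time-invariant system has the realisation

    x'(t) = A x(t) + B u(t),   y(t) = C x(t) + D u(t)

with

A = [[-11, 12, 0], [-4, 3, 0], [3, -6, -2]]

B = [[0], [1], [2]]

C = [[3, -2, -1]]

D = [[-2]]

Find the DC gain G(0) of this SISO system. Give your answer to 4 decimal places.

-1.0667

G(0) = C(-A)^{-1}B + D = -C A^{-1} B + D.
det A = -30, so A^{-1} = (1/-30)·adj(A) = [[1/5, -4/5, 0], [4/15, -11/15, 0], [-1/2, 1, -1/2]]
A^{-1} B = [-4/5, -11/15, 0]^T
C A^{-1} B = -14/15
G(0) = D - C A^{-1} B = -2 - (-14/15) = -16/15 ≈ -1.0667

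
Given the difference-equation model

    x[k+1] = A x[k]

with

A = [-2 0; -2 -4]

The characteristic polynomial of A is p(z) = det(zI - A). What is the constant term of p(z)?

8

For a 2×2 matrix, det(zI - A) = z^2 - (tr A)z + det A.
tr A = -6, det A = 8.
So p(z) = z^2 + 6z + 8.
The constant term is 8.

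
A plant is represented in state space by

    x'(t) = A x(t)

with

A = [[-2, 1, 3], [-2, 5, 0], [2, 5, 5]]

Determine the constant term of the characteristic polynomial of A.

100

Expand det(sI - A) for the 3×3 matrix.
p(s) = s^3 - 8s^2 + s + 100.
(Check: constant term = det(-A) = (-1)^3 det A = 100; coefficient of s^2 = -tr A = -8.)
The constant term is 100.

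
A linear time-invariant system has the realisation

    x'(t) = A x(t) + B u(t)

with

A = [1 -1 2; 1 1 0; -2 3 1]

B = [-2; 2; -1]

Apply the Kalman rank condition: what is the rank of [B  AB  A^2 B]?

AB = [[-6], [0], [9]]
A^2B = [[12], [-6], [21]]
Controllability matrix C = [B  AB  A^2B] = [[-2, -6, 12], [2, 0, -6], [-1, 9, 21]]
det(C) = (-2)·(0·21 - (-6)·9) - (-6)·(2·21 - (-6)·(-1)) + 12·(2·9 - 0·(-1)) = (-2)·54 - (-6)·36 + 12·18 = 324 ≠ 0, so rank(C) = 3.
rank(C) = 3 = n, so the pair (A, B) is completely controllable.

3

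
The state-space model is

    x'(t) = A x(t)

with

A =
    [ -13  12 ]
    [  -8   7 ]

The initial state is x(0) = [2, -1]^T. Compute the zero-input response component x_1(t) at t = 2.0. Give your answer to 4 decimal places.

-0.9469

det(sI - A) = s^2 - (tr A)s + det A, with tr A = (-13) + 7 = -6 and det A = (-13)·7 - 12·(-8) = -91 - (-96) = 5.
So p(s) = det(sI - A) = s^2 + 6s + 5.
Factor s^2 + 6s + 5: two numbers with sum -6 and product 5 are -1 and -5, so s^2 + 6s + 5 = (s + 1)(s + 5).
Hence p(s) = (s + 1) (s + 5), with roots -5, -1.
The eigenvalues -5, -1 are distinct and real, so A is diagonalisable and x(t) = e^{At} x(0) = V diag(e^{λ_i t}) V^{-1} x(0), where the columns of V are the eigenvectors.
λ = -5: A - (-5)I = [[-8, 12], [-8, 12]]. Row 1 gives (-8)·v1 + 12·v2 = 0, so take v_1 = [3, 2]^T.
λ = -1: A - (-1)I = [[-12, 12], [-8, 8]]. Row 1 gives (-12)·v1 + 12·v2 = 0, so take v_2 = [1, 1]^T.
V = [v_1 v_2] = [[3, 1], [2, 1]] has det V = 1, so V^{-1} = adj(V)/det V = [[1, -1], [-2, 3]].
Modal coordinates z(0) = V^{-1} x(0): 1·2 + (-1)·(-1) = 3; (-2)·2 + 3·(-1) = -7; so z(0) = [3, -7]^T.
x_1(t) = Σ_i (v_i)_1 · z_i(0) · e^{λ_i t} (row 1 of V times the modal terms).
x_1(2.0) = 3·3·e^{-5·2.0} + 1·(-7)·e^{-1·2.0} = 9·0.000045 + (-7)·0.135335 = -0.9469.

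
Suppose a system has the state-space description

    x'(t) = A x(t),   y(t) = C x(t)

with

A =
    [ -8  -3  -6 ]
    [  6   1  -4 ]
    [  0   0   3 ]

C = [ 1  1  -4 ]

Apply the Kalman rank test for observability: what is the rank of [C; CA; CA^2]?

CA = [[-2, -2, -22]]
CA^2 = [[4, 4, -46]]
Observability matrix O = [C; CA; CA^2] = [[1, 1, -4], [-2, -2, -22], [4, 4, -46]]
The columns c1, c2, c3 of O are linearly dependent: -c1 + c2 = 0 (check each entry), so rank(O) ≤ 2.
The 2×2 minor from rows 1, 2, columns 1, 3 is 1·(-22) - (-4)·(-2) = -22 - 8 = -30 ≠ 0, so rank(O) = 2.
rank(O) = 2 < n = 3, so the pair (A, C) is not completely observable.

2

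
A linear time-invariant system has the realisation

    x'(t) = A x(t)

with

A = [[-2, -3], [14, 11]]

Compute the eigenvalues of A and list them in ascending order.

4, 5

det(sI - A) = s^2 - (tr A)s + det A, with tr A = (-2) + 11 = 9 and det A = (-2)·11 - (-3)·14 = -22 - (-42) = 20.
So p(s) = det(sI - A) = s^2 - 9s + 20.
Factor s^2 - 9s + 20: two numbers with sum 9 and product 20 are 5 and 4, so s^2 - 9s + 20 = (s - 5)(s - 4).
Hence p(s) = (s - 5) (s - 4), with roots 4, 5.
At least one eigenvalue has non-negative real part, so the system is not asymptotically stable.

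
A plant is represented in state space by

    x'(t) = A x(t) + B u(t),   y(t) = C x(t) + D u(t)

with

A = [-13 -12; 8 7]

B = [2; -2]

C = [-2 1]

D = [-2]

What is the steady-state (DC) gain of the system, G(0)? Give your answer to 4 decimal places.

-8.0000

G(0) = C(-A)^{-1}B + D = -C A^{-1} B + D.
det A = 5, so A^{-1} = (1/5)·adj(A) = [[7/5, 12/5], [-8/5, -13/5]]
A^{-1} B = [-2, 2]^T
C A^{-1} B = 6
G(0) = D - C A^{-1} B = -2 - (6) = -8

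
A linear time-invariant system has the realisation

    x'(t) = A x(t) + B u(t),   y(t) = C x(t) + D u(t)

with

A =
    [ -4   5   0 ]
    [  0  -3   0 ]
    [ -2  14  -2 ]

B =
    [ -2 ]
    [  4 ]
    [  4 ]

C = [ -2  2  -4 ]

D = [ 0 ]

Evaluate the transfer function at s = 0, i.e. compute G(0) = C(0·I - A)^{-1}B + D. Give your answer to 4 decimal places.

G(0) = C(-A)^{-1}B + D = -C A^{-1} B + D.
det A = -24, so A^{-1} = (1/-24)·adj(A) = [[-1/4, -5/12, 0], [0, -1/3, 0], [1/4, -23/12, -1/2]]
A^{-1} B = [-7/6, -4/3, -61/6]^T
C A^{-1} B = 121/3
G(0) = D - C A^{-1} B = 0 - (121/3) = -121/3 ≈ -40.3333

-40.3333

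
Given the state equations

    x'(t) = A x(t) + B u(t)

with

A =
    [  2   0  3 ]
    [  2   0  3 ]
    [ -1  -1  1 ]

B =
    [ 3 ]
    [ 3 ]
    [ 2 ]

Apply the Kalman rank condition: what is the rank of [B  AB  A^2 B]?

2

AB = [[12], [12], [-4]]
A^2B = [[12], [12], [-28]]
Controllability matrix C = [B  AB  A^2B] = [[3, 12, 12], [3, 12, 12], [2, -4, -28]]
The rows r1, r2, r3 of C are linearly dependent: -r1 + r2 = 0 (check each entry), so rank(C) ≤ 2.
The 2×2 minor from rows 1, 3, columns 1, 2 is 3·(-4) - 12·2 = -12 - 24 = -36 ≠ 0, so rank(C) = 2.
rank(C) = 2 < n = 3, so the pair (A, B) is not completely controllable.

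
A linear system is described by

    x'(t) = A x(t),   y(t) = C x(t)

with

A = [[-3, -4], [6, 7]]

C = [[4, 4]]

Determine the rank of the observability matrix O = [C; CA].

1

CA = [[12, 12]]
Observability matrix O = [C; CA] = [[4, 4], [12, 12]]
Every row of O is a scalar multiple of row 1 = [4, 4] (multipliers 1, 3), so the rows span a one-dimensional space.
O ≠ 0, hence rank(O) = 1.
rank(O) = 1 < n = 2, so the pair (A, C) is not completely observable.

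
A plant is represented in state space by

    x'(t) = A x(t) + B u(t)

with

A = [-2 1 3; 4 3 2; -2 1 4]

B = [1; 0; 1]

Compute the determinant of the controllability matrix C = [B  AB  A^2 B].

-14

AB = [[1], [6], [2]]
A^2B = [[10], [26], [12]]
Controllability matrix C = [B  AB  A^2B] = [[1, 1, 10], [0, 6, 26], [1, 2, 12]]
Expanding along the first row, det(C) = 1·(6·12 - 26·2) - 1·(0·12 - 26·1) + 10·(0·2 - 6·1) = 1·20 - 1·(-26) + 10·(-6) = -14
Since det(C) ≠ 0, rank(C) = 3 and the system is completely controllable.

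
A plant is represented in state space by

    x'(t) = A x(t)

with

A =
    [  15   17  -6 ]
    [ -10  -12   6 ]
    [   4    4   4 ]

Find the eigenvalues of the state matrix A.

det(sI - A) = s^3 - (tr A)s^2 + (M11 + M22 + M33)s - det A, where Mii is the 2×2 principal minor of A obtained by deleting row i and column i.
tr A = 15 + (-12) + 4 = 7; M11 = (-12)·4 - 6·4 = -48 - 24 = -72; M22 = 15·4 - (-6)·4 = 60 - (-24) = 84; M33 = 15·(-12) - 17·(-10) = -180 - (-170) = -10; sum of minors = 2.
det A = 15·((-12)·4 - 6·4) - 17·((-10)·4 - 6·4) + (-6)·((-10)·4 - (-12)·4) = 15·(-72) - 17·(-64) + (-6)·8 = -40.
So p(s) = det(sI - A) = s^3 - 7s^2 + 2s + 40.
Rational-root test: any integer root divides 40. Testing small divisors, s = -2 works: p(-2) = -8 + (-28) + (-4) + 40 = 0, so (s + 2) is a factor.
Dividing, p(s) = (s + 2)(s^2 - 9s + 20).
Factor s^2 - 9s + 20: two numbers with sum 9 and product 20 are 5 and 4, so s^2 - 9s + 20 = (s - 5)(s - 4).
Hence p(s) = (s - 5) (s - 4) (s + 2), with roots -2, 4, 5.
At least one eigenvalue has non-negative real part, so the system is not asymptotically stable.

-2, 4, 5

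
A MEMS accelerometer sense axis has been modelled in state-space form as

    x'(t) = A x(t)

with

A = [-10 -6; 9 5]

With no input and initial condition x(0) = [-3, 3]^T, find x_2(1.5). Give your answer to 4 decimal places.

det(sI - A) = s^2 - (tr A)s + det A, with tr A = (-10) + 5 = -5 and det A = (-10)·5 - (-6)·9 = -50 - (-54) = 4.
So p(s) = det(sI - A) = s^2 + 5s + 4.
Factor s^2 + 5s + 4: two numbers with sum -5 and product 4 are -1 and -4, so s^2 + 5s + 4 = (s + 1)(s + 4).
Hence p(s) = (s + 1) (s + 4), with roots -4, -1.
The eigenvalues -4, -1 are distinct and real, so A is diagonalisable and x(t) = e^{At} x(0) = V diag(e^{λ_i t}) V^{-1} x(0), where the columns of V are the eigenvectors.
λ = -4: A - (-4)I = [[-6, -6], [9, 9]]. Row 1 gives (-6)·v1 + (-6)·v2 = 0, so take v_1 = [-1, 1]^T.
λ = -1: A - (-1)I = [[-9, -6], [9, 6]]. Row 1 gives (-9)·v1 + (-6)·v2 = 0, so take v_2 = [-2, 3]^T.
V = [v_1 v_2] = [[-1, -2], [1, 3]] has det V = -1, so V^{-1} = adj(V)/det V = [[-3, -2], [1, 1]].
Modal coordinates z(0) = V^{-1} x(0): (-3)·(-3) + (-2)·3 = 3; 1·(-3) + 1·3 = 0; so z(0) = [3, 0]^T.
x_2(t) = Σ_i (v_i)_2 · z_i(0) · e^{λ_i t} (row 2 of V times the modal terms).
x_2(1.5) = 1·3·e^{-4·1.5} + 3·0·e^{-1·1.5} = 3·0.002479 + 0·0.223130 = 0.0074.

0.0074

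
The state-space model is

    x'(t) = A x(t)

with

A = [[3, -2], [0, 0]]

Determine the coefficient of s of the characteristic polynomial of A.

-3

For a 2×2 matrix, det(sI - A) = s^2 - (tr A)s + det A.
tr A = 3, det A = 0.
So p(s) = s^2 - 3s.
The coefficient of s is -3.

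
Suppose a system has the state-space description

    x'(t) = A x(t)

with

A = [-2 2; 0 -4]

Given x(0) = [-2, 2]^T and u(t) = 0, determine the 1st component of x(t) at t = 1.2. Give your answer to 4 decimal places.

-0.0165

det(sI - A) = s^2 - (tr A)s + det A, with tr A = (-2) + (-4) = -6 and det A = (-2)·(-4) - 2·0 = 8 - 0 = 8.
So p(s) = det(sI - A) = s^2 + 6s + 8.
Factor s^2 + 6s + 8: two numbers with sum -6 and product 8 are -2 and -4, so s^2 + 6s + 8 = (s + 2)(s + 4).
Hence p(s) = (s + 2) (s + 4), with roots -4, -2.
The eigenvalues -4, -2 are distinct and real, so A is diagonalisable and x(t) = e^{At} x(0) = V diag(e^{λ_i t}) V^{-1} x(0), where the columns of V are the eigenvectors.
λ = -4: A - (-4)I = [[2, 2], [0, 0]]. Row 1 gives 2·v1 + 2·v2 = 0, so take v_1 = [-1, 1]^T.
λ = -2: A - (-2)I = [[0, 2], [0, -2]]. Row 1 gives 0·v1 + 2·v2 = 0, so take v_2 = [1, 0]^T.
V = [v_1 v_2] = [[-1, 1], [1, 0]] has det V = -1, so V^{-1} = adj(V)/det V = [[0, 1], [1, 1]].
Modal coordinates z(0) = V^{-1} x(0): 0·(-2) + 1·2 = 2; 1·(-2) + 1·2 = 0; so z(0) = [2, 0]^T.
x_1(t) = Σ_i (v_i)_1 · z_i(0) · e^{λ_i t} (row 1 of V times the modal terms).
x_1(1.2) = (-1)·2·e^{-4·1.2} + 1·0·e^{-2·1.2} = (-2)·0.008230 + 0·0.090718 = -0.0165.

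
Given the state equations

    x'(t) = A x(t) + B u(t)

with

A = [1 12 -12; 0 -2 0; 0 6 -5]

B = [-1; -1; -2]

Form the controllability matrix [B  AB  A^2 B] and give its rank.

2

AB = [[11], [2], [4]]
A^2B = [[-13], [-4], [-8]]
Controllability matrix C = [B  AB  A^2B] = [[-1, 11, -13], [-1, 2, -4], [-2, 4, -8]]
The rows r1, r2, r3 of C are linearly dependent: -2·r2 + r3 = 0 (check each entry), so rank(C) ≤ 2.
The 2×2 minor from rows 1, 2, columns 1, 2 is (-1)·2 - 11·(-1) = -2 - (-11) = 9 ≠ 0, so rank(C) = 2.
rank(C) = 2 < n = 3, so the pair (A, B) is not completely controllable.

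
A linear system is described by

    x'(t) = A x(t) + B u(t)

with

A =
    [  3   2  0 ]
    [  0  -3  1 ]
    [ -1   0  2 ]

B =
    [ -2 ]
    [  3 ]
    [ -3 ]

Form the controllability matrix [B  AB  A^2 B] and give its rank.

AB = [[0], [-12], [-4]]
A^2B = [[-24], [32], [-8]]
Controllability matrix C = [B  AB  A^2B] = [[-2, 0, -24], [3, -12, 32], [-3, -4, -8]]
det(C) = (-2)·((-12)·(-8) - 32·(-4)) - 0·(3·(-8) - 32·(-3)) + (-24)·(3·(-4) - (-12)·(-3)) = (-2)·224 - 0·72 + (-24)·(-48) = 704 ≠ 0, so rank(C) = 3.
rank(C) = 3 = n, so the pair (A, B) is completely controllable.

3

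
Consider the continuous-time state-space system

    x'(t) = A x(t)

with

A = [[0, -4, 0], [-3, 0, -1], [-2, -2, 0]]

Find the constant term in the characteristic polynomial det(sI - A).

8

Expand det(sI - A) for the 3×3 matrix.
p(s) = s^3 - 14s + 8.
(Check: constant term = det(-A) = (-1)^3 det A = 8; coefficient of s^2 = -tr A = 0.)
The constant term is 8.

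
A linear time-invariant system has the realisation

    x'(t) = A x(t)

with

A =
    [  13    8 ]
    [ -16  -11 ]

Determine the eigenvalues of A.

det(sI - A) = s^2 - (tr A)s + det A, with tr A = 13 + (-11) = 2 and det A = 13·(-11) - 8·(-16) = -143 - (-128) = -15.
So p(s) = det(sI - A) = s^2 - 2s - 15.
Factor s^2 - 2s - 15: two numbers with sum 2 and product -15 are 5 and -3, so s^2 - 2s - 15 = (s - 5)(s + 3).
Hence p(s) = (s - 5) (s + 3), with roots -3, 5.
At least one eigenvalue has non-negative real part, so the system is not asymptotically stable.

-3, 5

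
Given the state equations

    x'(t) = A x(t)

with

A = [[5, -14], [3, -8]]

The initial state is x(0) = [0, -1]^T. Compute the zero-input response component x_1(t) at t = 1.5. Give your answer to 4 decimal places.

2.4268

det(sI - A) = s^2 - (tr A)s + det A, with tr A = 5 + (-8) = -3 and det A = 5·(-8) - (-14)·3 = -40 - (-42) = 2.
So p(s) = det(sI - A) = s^2 + 3s + 2.
Factor s^2 + 3s + 2: two numbers with sum -3 and product 2 are -1 and -2, so s^2 + 3s + 2 = (s + 1)(s + 2).
Hence p(s) = (s + 1) (s + 2), with roots -2, -1.
The eigenvalues -2, -1 are distinct and real, so A is diagonalisable and x(t) = e^{At} x(0) = V diag(e^{λ_i t}) V^{-1} x(0), where the columns of V are the eigenvectors.
λ = -2: A - (-2)I = [[7, -14], [3, -6]]. Row 1 gives 7·v1 + (-14)·v2 = 0, so take v_1 = [2, 1]^T.
λ = -1: A - (-1)I = [[6, -14], [3, -7]]. Row 1 gives 6·v1 + (-14)·v2 = 0, so take v_2 = [-7, -3]^T.
V = [v_1 v_2] = [[2, -7], [1, -3]] has det V = 1, so V^{-1} = adj(V)/det V = [[-3, 7], [-1, 2]].
Modal coordinates z(0) = V^{-1} x(0): (-3)·0 + 7·(-1) = -7; (-1)·0 + 2·(-1) = -2; so z(0) = [-7, -2]^T.
x_1(t) = Σ_i (v_i)_1 · z_i(0) · e^{λ_i t} (row 1 of V times the modal terms).
x_1(1.5) = 2·(-7)·e^{-2·1.5} + (-7)·(-2)·e^{-1·1.5} = (-14)·0.049787 + 14·0.223130 = 2.4268.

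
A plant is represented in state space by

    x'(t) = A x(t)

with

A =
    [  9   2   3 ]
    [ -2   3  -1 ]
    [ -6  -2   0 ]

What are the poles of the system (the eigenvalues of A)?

det(sI - A) = s^3 - (tr A)s^2 + (M11 + M22 + M33)s - det A, where Mii is the 2×2 principal minor of A obtained by deleting row i and column i.
tr A = 9 + 3 + 0 = 12; M11 = 3·0 - (-1)·(-2) = 0 - 2 = -2; M22 = 9·0 - 3·(-6) = 0 - (-18) = 18; M33 = 9·3 - 2·(-2) = 27 - (-4) = 31; sum of minors = 47.
det A = 9·(3·0 - (-1)·(-2)) - 2·((-2)·0 - (-1)·(-6)) + 3·((-2)·(-2) - 3·(-6)) = 9·(-2) - 2·(-6) + 3·22 = 60.
So p(s) = det(sI - A) = s^3 - 12s^2 + 47s - 60.
Rational-root test: any integer root divides -60. Testing small divisors, s = 3 works: p(3) = 27 + (-108) + 141 + (-60) = 0, so (s - 3) is a factor.
Dividing, p(s) = (s - 3)(s^2 - 9s + 20).
Factor s^2 - 9s + 20: two numbers with sum 9 and product 20 are 5 and 4, so s^2 - 9s + 20 = (s - 5)(s - 4).
Hence p(s) = (s - 5) (s - 4) (s - 3), with roots 3, 4, 5.
At least one eigenvalue has non-negative real part, so the system is not asymptotically stable.

3, 4, 5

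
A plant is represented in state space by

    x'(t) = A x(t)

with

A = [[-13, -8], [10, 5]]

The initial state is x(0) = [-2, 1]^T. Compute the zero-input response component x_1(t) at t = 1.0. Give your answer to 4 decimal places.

0.1587

det(sI - A) = s^2 - (tr A)s + det A, with tr A = (-13) + 5 = -8 and det A = (-13)·5 - (-8)·10 = -65 - (-80) = 15.
So p(s) = det(sI - A) = s^2 + 8s + 15.
Factor s^2 + 8s + 15: two numbers with sum -8 and product 15 are -3 and -5, so s^2 + 8s + 15 = (s + 3)(s + 5).
Hence p(s) = (s + 3) (s + 5), with roots -5, -3.
The eigenvalues -5, -3 are distinct and real, so A is diagonalisable and x(t) = e^{At} x(0) = V diag(e^{λ_i t}) V^{-1} x(0), where the columns of V are the eigenvectors.
λ = -5: A - (-5)I = [[-8, -8], [10, 10]]. Row 1 gives (-8)·v1 + (-8)·v2 = 0, so take v_1 = [1, -1]^T.
λ = -3: A - (-3)I = [[-10, -8], [10, 8]]. Row 1 gives (-10)·v1 + (-8)·v2 = 0, so take v_2 = [4, -5]^T.
V = [v_1 v_2] = [[1, 4], [-1, -5]] has det V = -1, so V^{-1} = adj(V)/det V = [[5, 4], [-1, -1]].
Modal coordinates z(0) = V^{-1} x(0): 5·(-2) + 4·1 = -6; (-1)·(-2) + (-1)·1 = 1; so z(0) = [-6, 1]^T.
x_1(t) = Σ_i (v_i)_1 · z_i(0) · e^{λ_i t} (row 1 of V times the modal terms).
x_1(1.0) = 1·(-6)·e^{-5·1.0} + 4·1·e^{-3·1.0} = (-6)·0.006738 + 4·0.049787 = 0.1587.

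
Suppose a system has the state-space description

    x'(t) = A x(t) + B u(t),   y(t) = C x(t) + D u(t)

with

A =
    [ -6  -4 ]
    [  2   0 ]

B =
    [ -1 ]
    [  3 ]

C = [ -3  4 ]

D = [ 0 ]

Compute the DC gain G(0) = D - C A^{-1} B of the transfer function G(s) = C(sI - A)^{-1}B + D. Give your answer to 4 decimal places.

12.5000

G(0) = C(-A)^{-1}B + D = -C A^{-1} B + D.
det A = 8, so A^{-1} = (1/8)·adj(A) = [[0, 1/2], [-1/4, -3/4]]
A^{-1} B = [3/2, -2]^T
C A^{-1} B = -25/2
G(0) = D - C A^{-1} B = 0 - (-25/2) = 25/2 ≈ 12.5000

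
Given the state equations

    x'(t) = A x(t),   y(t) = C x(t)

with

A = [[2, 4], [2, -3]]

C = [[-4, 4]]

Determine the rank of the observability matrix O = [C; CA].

CA = [[0, -28]]
Observability matrix O = [C; CA] = [[-4, 4], [0, -28]]
det(O) = (-4)·(-28) - 4·0 = 112 - 0 = 112 ≠ 0, so rank(O) = 2.
rank(O) = 2 = n, so the pair (A, C) is completely observable.

2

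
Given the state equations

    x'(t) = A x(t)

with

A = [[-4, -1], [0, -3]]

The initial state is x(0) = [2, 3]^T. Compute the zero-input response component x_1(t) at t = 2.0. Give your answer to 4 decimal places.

-0.0058

det(sI - A) = s^2 - (tr A)s + det A, with tr A = (-4) + (-3) = -7 and det A = (-4)·(-3) - (-1)·0 = 12 - 0 = 12.
So p(s) = det(sI - A) = s^2 + 7s + 12.
Factor s^2 + 7s + 12: two numbers with sum -7 and product 12 are -3 and -4, so s^2 + 7s + 12 = (s + 3)(s + 4).
Hence p(s) = (s + 3) (s + 4), with roots -4, -3.
The eigenvalues -4, -3 are distinct and real, so A is diagonalisable and x(t) = e^{At} x(0) = V diag(e^{λ_i t}) V^{-1} x(0), where the columns of V are the eigenvectors.
λ = -4: A - (-4)I = [[0, -1], [0, 1]]. Row 1 gives 0·v1 + (-1)·v2 = 0, so take v_1 = [1, 0]^T.
λ = -3: A - (-3)I = [[-1, -1], [0, 0]]. Row 1 gives (-1)·v1 + (-1)·v2 = 0, so take v_2 = [-1, 1]^T.
V = [v_1 v_2] = [[1, -1], [0, 1]] has det V = 1, so V^{-1} = adj(V)/det V = [[1, 1], [0, 1]].
Modal coordinates z(0) = V^{-1} x(0): 1·2 + 1·3 = 5; 0·2 + 1·3 = 3; so z(0) = [5, 3]^T.
x_1(t) = Σ_i (v_i)_1 · z_i(0) · e^{λ_i t} (row 1 of V times the modal terms).
x_1(2.0) = 1·5·e^{-4·2.0} + (-1)·3·e^{-3·2.0} = 5·0.000335 + (-3)·0.002479 = -0.0058.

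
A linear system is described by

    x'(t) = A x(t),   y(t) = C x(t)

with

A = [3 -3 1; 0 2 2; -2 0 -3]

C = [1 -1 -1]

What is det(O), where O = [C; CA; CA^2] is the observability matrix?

CA = [[5, -5, 2]]
CA^2 = [[11, -25, -11]]
Observability matrix O = [C; CA; CA^2] = [[1, -1, -1], [5, -5, 2], [11, -25, -11]]
Expanding along the first row, det(O) = 1·((-5)·(-11) - 2·(-25)) - (-1)·(5·(-11) - 2·11) + (-1)·(5·(-25) - (-5)·11) = 1·105 - (-1)·(-77) + (-1)·(-70) = 98
Since det(O) ≠ 0, rank(O) = 3 and the system is completely observable.

98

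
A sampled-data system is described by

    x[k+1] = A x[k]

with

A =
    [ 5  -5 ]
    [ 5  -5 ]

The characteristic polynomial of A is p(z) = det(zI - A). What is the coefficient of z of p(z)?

For a 2×2 matrix, det(zI - A) = z^2 - (tr A)z + det A.
tr A = 0, det A = 0.
So p(z) = z^2.
The coefficient of z is 0.

0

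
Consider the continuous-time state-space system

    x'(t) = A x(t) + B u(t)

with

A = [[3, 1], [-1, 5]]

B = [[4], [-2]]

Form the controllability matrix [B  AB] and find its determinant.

-36

AB = [[10], [-14]]
Controllability matrix C = [B  AB] = [[4, 10], [-2, -14]]
det(C) = 4·(-14) - 10·(-2) = -56 - (-20) = -36
Since det(C) ≠ 0, rank(C) = 2 and the system is completely controllable.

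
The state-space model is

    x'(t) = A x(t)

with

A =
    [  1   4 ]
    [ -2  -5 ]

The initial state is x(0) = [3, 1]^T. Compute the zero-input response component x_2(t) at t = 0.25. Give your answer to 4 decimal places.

-0.7534

det(sI - A) = s^2 - (tr A)s + det A, with tr A = 1 + (-5) = -4 and det A = 1·(-5) - 4·(-2) = -5 - (-8) = 3.
So p(s) = det(sI - A) = s^2 + 4s + 3.
Factor s^2 + 4s + 3: two numbers with sum -4 and product 3 are -1 and -3, so s^2 + 4s + 3 = (s + 1)(s + 3).
Hence p(s) = (s + 1) (s + 3), with roots -3, -1.
The eigenvalues -3, -1 are distinct and real, so A is diagonalisable and x(t) = e^{At} x(0) = V diag(e^{λ_i t}) V^{-1} x(0), where the columns of V are the eigenvectors.
λ = -3: A - (-3)I = [[4, 4], [-2, -2]]. Row 1 gives 4·v1 + 4·v2 = 0, so take v_1 = [-1, 1]^T.
λ = -1: A - (-1)I = [[2, 4], [-2, -4]]. Row 1 gives 2·v1 + 4·v2 = 0, so take v_2 = [2, -1]^T.
V = [v_1 v_2] = [[-1, 2], [1, -1]] has det V = -1, so V^{-1} = adj(V)/det V = [[1, 2], [1, 1]].
Modal coordinates z(0) = V^{-1} x(0): 1·3 + 2·1 = 5; 1·3 + 1·1 = 4; so z(0) = [5, 4]^T.
x_2(t) = Σ_i (v_i)_2 · z_i(0) · e^{λ_i t} (row 2 of V times the modal terms).
x_2(0.25) = 1·5·e^{-3·0.25} + (-1)·4·e^{-1·0.25} = 5·0.472367 + (-4)·0.778801 = -0.7534.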